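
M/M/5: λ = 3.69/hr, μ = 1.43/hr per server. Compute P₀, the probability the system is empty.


a = λ/μ = 3.69/1.43 = 2.5804; ρ = a/c = 0.5161
Σ_{k=0}^{4} a^k/k! (terms k=0..4) = 1.00000 + 2.58042 + 3.32928 + 2.86365 + 1.84735 = 11.62070
Tail: a^5/(5!(1−ρ)) = 114.40675/(120·0.4839) = 1.97015
P₀ = 1/(11.62070 + 1.97015) = 1/13.59086 = 0.073579

Final: 0.073579


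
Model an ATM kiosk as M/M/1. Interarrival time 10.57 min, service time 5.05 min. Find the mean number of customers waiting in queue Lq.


λ = 60/10.57 = 5.6764 /hr
μ = 60/5.05 = 11.8812 /hr
ρ = λ/μ = 5.6764/11.8812 = 0.4778
Lq = ρ²/(1−ρ) = 0.2283/0.5222 = 0.4371

Final: 0.4371


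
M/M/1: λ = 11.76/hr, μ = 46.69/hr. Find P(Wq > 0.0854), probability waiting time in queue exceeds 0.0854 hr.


ρ = 11.76/46.69 = 0.2519
P(Wq > t) = ρ·e^{−(μ−λ)t} = 0.2519·e^{−2.9830}
= 0.2519·0.050640 = 0.012755

Final: 0.012755


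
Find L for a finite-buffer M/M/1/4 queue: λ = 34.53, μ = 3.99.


ρ = 34.53/3.99 = 8.6541
L = ρ[1 − (K+1)ρ^K + Kρ^(K+1)] / [(1−ρ)(1−ρ^(K+1))]
Numerator: 8.6541·(1 − 5·5609.119992 + 4·48542.083538) = 1437657.278612
Denominator: (-7.6541)·(-48541.083538) = 371540.022868
L = 1437657.278612/371540.022868 = 3.8695

Final: 3.8695


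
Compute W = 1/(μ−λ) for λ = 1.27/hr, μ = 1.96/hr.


W = 1/(μ−λ) = 1/(1.96 − 1.27) = 1/0.6900 = 1.4493 hr

Final: 1.4493 hr


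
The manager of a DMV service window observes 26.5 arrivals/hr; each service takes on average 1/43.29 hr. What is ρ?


ρ = λ/μ = 26.5/43.29 = 0.6122

Final: 0.6122


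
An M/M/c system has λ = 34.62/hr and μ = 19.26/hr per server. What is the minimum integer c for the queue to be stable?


Stability requires cμ > λ ⇔ c > λ/μ.
λ/μ = 34.62/19.26 = 1.7975
Minimum integer c = ⌊1.7975⌋ + 1 = 2
Check: 2·19.26 = 38.52 > 34.62, while 1·19.26 = 19.26 ≤ 34.62

Final: 2 servers


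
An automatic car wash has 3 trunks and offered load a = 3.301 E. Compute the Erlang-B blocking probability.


B(c,a) = (a^c/c!) / Σ_{k=0}^{c} a^k/k!
a^3/3! = 5.994947
Σ terms (k=0..3): 1.00000 + 3.30100 + 5.44830 + 5.99495 = 15.744247
B = 5.994947/15.744247 = 0.380771

Final: 0.380771


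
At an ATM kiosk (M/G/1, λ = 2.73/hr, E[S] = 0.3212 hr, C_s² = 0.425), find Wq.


ρ = λ·E[S] = 2.73·0.3212 = 0.8769
E[S²] = E[S]²(1+C_s²) = 0.3212²·(1+0.425) = 0.147016
Wq = λ·E[S²]/(2(1−ρ)) = 2.73·0.147016/(2·0.1231) = 1.62988 hr

Final: 1.62988 hr


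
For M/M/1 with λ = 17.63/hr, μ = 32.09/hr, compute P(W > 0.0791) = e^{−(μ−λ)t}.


W ~ Exponential(μ−λ) for M/M/1.
μ − λ = 32.09 − 17.63 = 14.4600
P(W > t) = e^{−(μ−λ)t} = e^{−1.1438} = 0.318610

Final: 0.318610


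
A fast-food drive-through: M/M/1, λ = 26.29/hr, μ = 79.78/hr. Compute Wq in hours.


ρ = 26.29/79.78 = 0.3295
Wq = ρ/(μ−λ) = 0.3295/(79.78 − 26.29) = 0.3295/53.49 = 0.006161 hr

Final: 0.006161 hr


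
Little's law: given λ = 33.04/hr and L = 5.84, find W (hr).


W = L/λ = 5.84/33.04 = 0.1768 hr

Final: 0.1768 hr


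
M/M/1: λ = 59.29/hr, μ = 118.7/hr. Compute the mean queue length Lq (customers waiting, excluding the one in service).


ρ = 59.29/118.7 = 0.4995
Lq = ρ²/(1−ρ) = 0.2495/0.5005 = 0.4985

Final: 0.4985


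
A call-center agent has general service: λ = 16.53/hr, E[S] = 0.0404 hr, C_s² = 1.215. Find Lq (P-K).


ρ = λ·E[S] = 16.53·0.0404 = 0.6678
Lq = ρ²(1+C_s²)/(2(1−ρ)) = 0.4460·(1+1.215)/(2·0.3322)
= 0.4460·2.2150/0.6644 = 1.48685

Final: 1.48685


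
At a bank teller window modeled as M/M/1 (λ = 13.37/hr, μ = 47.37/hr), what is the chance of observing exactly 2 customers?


ρ = 13.37/47.37 = 0.2822
P_n = (1−ρ)·ρ^n = (1 − 0.2822)·0.2822^2 = 0.7178·0.079663 = 0.057178

Final: 0.057178


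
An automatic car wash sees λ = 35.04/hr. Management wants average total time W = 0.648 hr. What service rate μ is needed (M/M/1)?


W = 1/(μ−λ) ⇒ μ − λ = 1/W = 1/0.648 = 1.5432
μ = λ + 1/W = 35.04 + 1.5432 = 36.5832 per hr

Final: 36.5832 /hr


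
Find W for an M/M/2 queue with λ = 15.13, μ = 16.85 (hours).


a = 0.8979; ρ = 0.4490; P₀ = 0.380299
Lq = P₀·a^c·ρ/(c!(1−ρ)²) = 0.22668
Wq = Lq/λ = 0.22668/15.13 = 0.01498 hr
W = Wq + 1/μ = 0.01498 + 0.05935 = 0.07433 hr

Final: 0.07433 hr


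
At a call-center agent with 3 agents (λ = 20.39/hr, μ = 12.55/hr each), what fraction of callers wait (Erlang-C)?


a = λ/μ = 1.6247; ρ = a/3 = 0.5416
P₀ = 0.181696 (from M/M/c formula)
C(c,a) = [a^c/(c!(1−ρ))]·P₀ = [4.28865/(6·0.4584)]·0.181696
= 1.55917·0.181696 = 0.283295

Final: 0.283295


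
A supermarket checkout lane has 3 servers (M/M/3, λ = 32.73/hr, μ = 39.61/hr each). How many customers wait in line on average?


a = λ/μ = 0.8263; ρ = a/3 = 0.2754
P₀ = 0.435261
Lq = P₀·a^c·ρ / (c!·(1−ρ)²) = 0.435261·0.56419·0.2754/(6·0.52499)
= 0.02147

Final: 0.02147


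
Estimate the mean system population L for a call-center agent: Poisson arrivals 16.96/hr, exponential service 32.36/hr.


ρ = λ/μ = 16.96/32.36 = 0.5241
L = ρ/(1−ρ) = 0.5241/(1 − 0.5241) = 0.5241/0.4759 = 1.1013

Final: 1.1013


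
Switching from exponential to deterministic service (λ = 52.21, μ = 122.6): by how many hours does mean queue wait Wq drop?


ρ = 52.21/122.6 = 0.4259
Wq(M/M/1) = ρ/(μ−λ) = 0.4259/70.39 = 0.006050 hr
Wq(M/D/1) = ρ/(2(μ−λ)) = 0.003025 hr
Savings = 0.006050 − 0.003025 = 0.003025 hr

Final: 0.003025 hr


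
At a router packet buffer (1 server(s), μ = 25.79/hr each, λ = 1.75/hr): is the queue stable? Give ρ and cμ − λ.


Total capacity cμ = 1·25.79 = 25.79/hr
ρ = λ/(cμ) = 1.75/25.79 = 0.06786
Stable ⇔ ρ < 1: YES
Spare capacity = cμ − λ = 25.79 − 1.75 = 24.04/hr

Final: ρ = 0.06786; stable; margin = 24.04/hr


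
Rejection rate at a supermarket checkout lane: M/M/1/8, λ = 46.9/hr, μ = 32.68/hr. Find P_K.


ρ = λ/μ = 46.9/32.68 = 1.4351
P_K = (1−ρ)ρ^K/(1−ρ^(K+1)) = (-0.4351·17.993944)/(1 − 25.823622)
= -7.829678/-24.823622 = 0.315412

Final: 0.315412


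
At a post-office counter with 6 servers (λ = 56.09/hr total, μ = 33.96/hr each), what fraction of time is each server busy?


ρ = λ/(cμ) = 56.09/(6·33.96) = 56.09/203.76 = 0.2753

Final: 0.2753


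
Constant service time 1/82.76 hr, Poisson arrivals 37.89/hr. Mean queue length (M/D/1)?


ρ = 37.89/82.76 = 0.4578
M/D/1: Lq = ρ²/(2(1−ρ)) = 0.2096/(2·0.5422) = 0.19330

Final: 0.19330


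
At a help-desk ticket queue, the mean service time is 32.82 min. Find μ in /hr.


μ = 1/(service time) in consistent units.
1 hour = 60 min, so μ = 60/32.82 = 1.8282 per hour

Final: 1.8282 /hr


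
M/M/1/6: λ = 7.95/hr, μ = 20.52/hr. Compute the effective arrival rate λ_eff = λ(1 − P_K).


ρ = 0.3874; P_K = (1−ρ)ρ^6/(1−ρ^7) = 0.002074
λ_eff = λ(1 − P_K) = 7.95·(1 − 0.002074) = 7.95·0.997926 = 7.9335 /hr

Final: 7.9335 /hr


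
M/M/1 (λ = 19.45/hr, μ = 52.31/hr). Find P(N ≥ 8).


ρ = 19.45/52.31 = 0.3718
P(N ≥ n) = ρ^n = 0.3718^8 = 0.0003653

Final: 0.0003653


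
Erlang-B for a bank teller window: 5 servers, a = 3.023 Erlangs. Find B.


B(c,a) = (a^c/c!) / Σ_{k=0}^{c} a^k/k!
a^5/5! = 2.103824
Σ terms (k=0..5): 1.00000 + 3.02300 + 4.56926 + 4.60430 + 3.47970 + 2.10382 = 18.780081
B = 2.103824/18.780081 = 0.112024

Final: 0.112024


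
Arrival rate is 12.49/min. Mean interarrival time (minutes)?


Mean interarrival time = 1/λ = 1/12.49 minute = 0.08006 minute
In minutes: 0.08006 × 1 = 0.08006 min

Final: 0.08006 min


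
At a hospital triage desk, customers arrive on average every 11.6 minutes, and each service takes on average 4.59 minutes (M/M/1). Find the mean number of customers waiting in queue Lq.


λ = 60/11.6 = 5.1724 /hr
μ = 60/4.59 = 13.0719 /hr
ρ = λ/μ = 5.1724/13.0719 = 0.3957
Lq = ρ²/(1−ρ) = 0.1566/0.6043 = 0.2591

Final: 0.2591


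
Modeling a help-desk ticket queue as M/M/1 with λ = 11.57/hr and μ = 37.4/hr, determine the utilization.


ρ = λ/μ = 11.57/37.4 = 0.3094

Final: 0.3094


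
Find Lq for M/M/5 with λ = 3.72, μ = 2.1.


a = λ/μ = 1.7714; ρ = a/5 = 0.3543
P₀ = 0.169427
Lq = P₀·a^c·ρ / (c!·(1−ρ)²) = 0.169427·17.44288·0.3543/(120·0.41695)
= 0.02093

Final: 0.02093


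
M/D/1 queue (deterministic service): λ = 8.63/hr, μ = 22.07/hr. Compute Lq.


ρ = 8.63/22.07 = 0.3910
M/D/1: Lq = ρ²/(2(1−ρ)) = 0.1529/(2·0.6090) = 0.12554

Final: 0.12554


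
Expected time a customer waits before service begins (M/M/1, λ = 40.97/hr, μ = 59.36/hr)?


ρ = 40.97/59.36 = 0.6902
Wq = ρ/(μ−λ) = 0.6902/(59.36 − 40.97) = 0.6902/18.39 = 0.03753 hr

Final: 0.03753 hr


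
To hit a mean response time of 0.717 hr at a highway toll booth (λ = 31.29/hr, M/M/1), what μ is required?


W = 1/(μ−λ) ⇒ μ − λ = 1/W = 1/0.717 = 1.3947
μ = λ + 1/W = 31.29 + 1.3947 = 32.6847 per hr

Final: 32.6847 /hr


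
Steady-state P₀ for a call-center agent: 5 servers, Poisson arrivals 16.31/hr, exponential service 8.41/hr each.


a = λ/μ = 16.31/8.41 = 1.9394; ρ = a/c = 0.3879
Σ_{k=0}^{4} a^k/k! (terms k=0..4) = 1.00000 + 1.93936 + 1.88055 + 1.21569 + 0.58941 = 6.62502
Tail: a^5/(5!(1−ρ)) = 27.43404/(120·0.6121) = 0.37348
P₀ = 1/(6.62502 + 0.37348) = 1/6.99850 = 0.142888

Final: 0.142888


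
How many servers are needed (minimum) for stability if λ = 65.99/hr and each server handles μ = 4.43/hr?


Stability requires cμ > λ ⇔ c > λ/μ.
λ/μ = 65.99/4.43 = 14.8962
Minimum integer c = ⌊14.8962⌋ + 1 = 15
Check: 15·4.43 = 66.45 > 65.99, while 14·4.43 = 62.02 ≤ 65.99

Final: 15 servers


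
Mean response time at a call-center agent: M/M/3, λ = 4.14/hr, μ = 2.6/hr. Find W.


a = 1.5923; ρ = 0.5308; P₀ = 0.188893
Lq = P₀·a^c·ρ/(c!(1−ρ)²) = 0.30639
Wq = Lq/λ = 0.30639/4.14 = 0.07401 hr
W = Wq + 1/μ = 0.07401 + 0.38462 = 0.45862 hr

Final: 0.45862 hr


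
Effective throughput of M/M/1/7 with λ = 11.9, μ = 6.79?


ρ = 1.7526; P_K = (1−ρ)ρ^7/(1−ρ^8) = 0.434291
λ_eff = λ(1 − P_K) = 11.9·(1 − 0.434291) = 11.9·0.565709 = 6.7319 /hr

Final: 6.7319 /hr


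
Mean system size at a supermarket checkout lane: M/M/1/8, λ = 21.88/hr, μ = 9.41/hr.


ρ = 21.88/9.41 = 2.3252
L = ρ[1 − (K+1)ρ^K + Kρ^(K+1)] / [(1−ρ)(1−ρ^(K+1))]
Numerator: 2.3252·(1 − 9·854.400618 + 8·1986.640332) = 19077.028055
Denominator: (-1.3252)·(-1985.640332) = 2631.342714
L = 19077.028055/2631.342714 = 7.2499

Final: 7.2499


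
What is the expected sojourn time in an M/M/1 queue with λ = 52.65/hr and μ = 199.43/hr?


W = 1/(μ−λ) = 1/(199.43 − 52.65) = 1/146.78 = 0.006813 hr

Final: 0.006813 hr


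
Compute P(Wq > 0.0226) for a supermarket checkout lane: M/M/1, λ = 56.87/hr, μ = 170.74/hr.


ρ = 56.87/170.74 = 0.3331
P(Wq > t) = ρ·e^{−(μ−λ)t} = 0.3331·e^{−2.5735}
= 0.3331·0.076271 = 0.025404

Final: 0.025404


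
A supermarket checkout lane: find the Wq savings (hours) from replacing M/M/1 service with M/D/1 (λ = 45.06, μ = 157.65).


ρ = 45.06/157.65 = 0.2858
Wq(M/M/1) = ρ/(μ−λ) = 0.2858/112.59 = 0.002539 hr
Wq(M/D/1) = ρ/(2(μ−λ)) = 0.001269 hr
Savings = 0.002539 − 0.001269 = 0.001269 hr

Final: 0.001269 hr


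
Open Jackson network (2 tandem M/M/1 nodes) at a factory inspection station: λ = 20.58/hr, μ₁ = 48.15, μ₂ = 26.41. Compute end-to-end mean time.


Each node sees arrival rate λ = 20.58/hr (tandem ⇒ throughput preserved).
W₁ = 1/(μ₁−λ) = 1/(48.15−20.58) = 0.03627 hr
W₂ = 1/(μ₂−λ) = 1/(26.41−20.58) = 0.17153 hr
W_total = W₁ + W₂ = 0.03627 + 0.17153 = 0.20780 hr

Final: 0.20780 hr


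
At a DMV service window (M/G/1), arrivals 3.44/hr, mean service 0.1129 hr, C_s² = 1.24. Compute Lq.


ρ = λ·E[S] = 3.44·0.1129 = 0.3884
Lq = ρ²(1+C_s²)/(2(1−ρ)) = 0.1508·(1+1.24)/(2·0.6116)
= 0.1508·2.2400/1.2232 = 0.27621

Final: 0.27621


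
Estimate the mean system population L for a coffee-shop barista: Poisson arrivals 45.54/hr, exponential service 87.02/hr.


ρ = λ/μ = 45.54/87.02 = 0.5233
L = ρ/(1−ρ) = 0.5233/(1 − 0.5233) = 0.5233/0.4767 = 1.0979

Final: 1.0979


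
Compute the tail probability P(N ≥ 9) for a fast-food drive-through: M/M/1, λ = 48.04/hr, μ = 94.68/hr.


ρ = 48.04/94.68 = 0.5074
P(N ≥ n) = ρ^n = 0.5074^9 = 0.002229

Final: 0.002229


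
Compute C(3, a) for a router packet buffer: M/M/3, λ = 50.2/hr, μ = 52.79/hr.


a = λ/μ = 0.9509; ρ = a/3 = 0.3170
P₀ = 0.382715 (from M/M/c formula)
C(c,a) = [a^c/(c!(1−ρ))]·P₀ = [0.85992/(6·0.6830)]·0.382715
= 0.20983·0.382715 = 0.080306

Final: 0.080306


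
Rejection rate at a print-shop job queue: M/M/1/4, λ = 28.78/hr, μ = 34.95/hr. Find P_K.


ρ = λ/μ = 28.78/34.95 = 0.8235
P_K = (1−ρ)ρ^K/(1−ρ^(K+1)) = (0.1765·0.459806)/(1 − 0.378633)
= 0.081173/0.621367 = 0.130636

Final: 0.130636


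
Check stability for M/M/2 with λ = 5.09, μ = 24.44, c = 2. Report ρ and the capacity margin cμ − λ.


Total capacity cμ = 2·24.44 = 48.88/hr
ρ = λ/(cμ) = 5.09/48.88 = 0.1041
Stable ⇔ ρ < 1: YES
Spare capacity = cμ − λ = 48.88 − 5.09 = 43.79/hr

Final: ρ = 0.1041; stable; margin = 43.79/hr


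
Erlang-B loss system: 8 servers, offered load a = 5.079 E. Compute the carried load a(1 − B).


B(8,5.079) = 0.073794 (Erlang-B)
Carried load = a(1 − B) = 5.079·(1 − 0.073794) = 5.079·0.926206 = 4.7042 E

Final: 4.7042 Erlangs


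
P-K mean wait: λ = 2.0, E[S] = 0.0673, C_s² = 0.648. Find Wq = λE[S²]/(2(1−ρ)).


ρ = λ·E[S] = 2.0·0.0673 = 0.1346
E[S²] = E[S]²(1+C_s²) = 0.0673²·(1+0.648) = 0.007464
Wq = λ·E[S²]/(2(1−ρ)) = 2.0·0.007464/(2·0.8654) = 0.008625 hr

Final: 0.008625 hr


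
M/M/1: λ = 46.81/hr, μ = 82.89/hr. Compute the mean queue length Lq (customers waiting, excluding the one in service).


ρ = 46.81/82.89 = 0.5647
Lq = ρ²/(1−ρ) = 0.3189/0.4353 = 0.7327

Final: 0.7327


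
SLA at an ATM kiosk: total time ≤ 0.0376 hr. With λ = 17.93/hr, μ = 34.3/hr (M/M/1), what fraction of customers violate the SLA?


W ~ Exponential(μ−λ) for M/M/1.
μ − λ = 34.3 − 17.93 = 16.3700
P(W > t) = e^{−(μ−λ)t} = e^{−0.6155} = 0.540364

Final: 0.540364


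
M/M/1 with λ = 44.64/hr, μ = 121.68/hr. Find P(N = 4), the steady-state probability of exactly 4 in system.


ρ = 44.64/121.68 = 0.3669
P_n = (1−ρ)·ρ^n = (1 − 0.3669)·0.3669^4 = 0.6331·0.018114 = 0.011469

Final: 0.011469


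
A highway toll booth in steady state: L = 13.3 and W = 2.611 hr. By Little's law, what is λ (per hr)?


λ = L/W = 13.3/2.611 = 5.0938 /hr

Final: 5.0938 /hr


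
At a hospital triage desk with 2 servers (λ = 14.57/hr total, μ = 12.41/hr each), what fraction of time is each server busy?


ρ = λ/(cμ) = 14.57/(2·12.41) = 14.57/24.82 = 0.5870

Final: 0.5870


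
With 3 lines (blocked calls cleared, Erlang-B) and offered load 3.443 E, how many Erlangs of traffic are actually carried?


B(3,3.443) = 0.396120 (Erlang-B)
Carried load = a(1 − B) = 3.443·(1 − 0.396120) = 3.443·0.603880 = 2.0792 E

Final: 2.0792 Erlangs


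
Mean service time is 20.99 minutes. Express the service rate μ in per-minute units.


μ = 1/(service time) in consistent units.
1 minute = 1 min, so μ = 1/20.99 = 0.04764 per minute

Final: 0.04764 /min


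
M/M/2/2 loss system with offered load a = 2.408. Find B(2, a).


B(c,a) = (a^c/c!) / Σ_{k=0}^{c} a^k/k!
a^2/2! = 2.899232
Σ terms (k=0..2): 1.00000 + 2.40800 + 2.89923 = 6.307232
B = 2.899232/6.307232 = 0.459668

Final: 0.459668


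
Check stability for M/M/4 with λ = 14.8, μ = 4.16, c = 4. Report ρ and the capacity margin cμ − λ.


Total capacity cμ = 4·4.16 = 16.64/hr
ρ = λ/(cμ) = 14.8/16.64 = 0.8894
Stable ⇔ ρ < 1: YES
Spare capacity = cμ − λ = 16.64 − 14.8 = 1.84/hr

Final: ρ = 0.8894; stable; margin = 1.84/hr


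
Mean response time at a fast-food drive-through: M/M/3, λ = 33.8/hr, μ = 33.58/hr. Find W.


a = 1.0066; ρ = 0.3355; P₀ = 0.361153
Lq = P₀·a^c·ρ/(c!(1−ρ)²) = 0.04664
Wq = Lq/λ = 0.04664/33.8 = 0.001380 hr
W = Wq + 1/μ = 0.001380 + 0.02978 = 0.03116 hr

Final: 0.03116 hr


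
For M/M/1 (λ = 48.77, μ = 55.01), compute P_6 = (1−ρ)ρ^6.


ρ = 48.77/55.01 = 0.8866
P_n = (1−ρ)·ρ^n = (1 − 0.8866)·0.8866^6 = 0.1134·0.485587 = 0.055082

Final: 0.055082


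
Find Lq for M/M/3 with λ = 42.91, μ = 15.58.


a = λ/μ = 2.7542; ρ = a/3 = 0.9181
P₀ = 0.019984
Lq = P₀·a^c·ρ / (c!·(1−ρ)²) = 0.019984·20.89167·0.9181/(6·0.006715)
= 9.51393

Final: 9.51393


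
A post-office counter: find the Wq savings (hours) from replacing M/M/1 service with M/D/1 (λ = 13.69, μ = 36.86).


ρ = 13.69/36.86 = 0.3714
Wq(M/M/1) = ρ/(μ−λ) = 0.3714/23.17 = 0.01603 hr
Wq(M/D/1) = ρ/(2(μ−λ)) = 0.008015 hr
Savings = 0.01603 − 0.008015 = 0.008015 hr

Final: 0.008015 hr


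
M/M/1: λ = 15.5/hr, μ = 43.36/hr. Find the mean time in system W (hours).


W = 1/(μ−λ) = 1/(43.36 − 15.5) = 1/27.86 = 0.03589 hr

Final: 0.03589 hr


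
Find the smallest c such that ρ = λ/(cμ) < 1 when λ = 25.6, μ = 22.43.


Stability requires cμ > λ ⇔ c > λ/μ.
λ/μ = 25.6/22.43 = 1.1413
Minimum integer c = ⌊1.1413⌋ + 1 = 2
Check: 2·22.43 = 44.86 > 25.6, while 1·22.43 = 22.43 ≤ 25.6

Final: 2 servers


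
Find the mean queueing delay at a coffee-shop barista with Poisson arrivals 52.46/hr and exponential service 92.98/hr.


ρ = 52.46/92.98 = 0.5642
Wq = ρ/(μ−λ) = 0.5642/(92.98 − 52.46) = 0.5642/40.52 = 0.01392 hr

Final: 0.01392 hr


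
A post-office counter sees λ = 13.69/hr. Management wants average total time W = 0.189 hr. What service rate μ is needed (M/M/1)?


W = 1/(μ−λ) ⇒ μ − λ = 1/W = 1/0.189 = 5.2910
μ = λ + 1/W = 13.69 + 5.2910 = 18.9810 per hr

Final: 18.9810 /hr


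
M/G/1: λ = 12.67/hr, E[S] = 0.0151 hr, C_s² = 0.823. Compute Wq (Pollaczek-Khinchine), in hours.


ρ = λ·E[S] = 12.67·0.0151 = 0.1913
E[S²] = E[S]²(1+C_s²) = 0.0151²·(1+0.823) = 0.0004157
Wq = λ·E[S²]/(2(1−ρ)) = 12.67·0.0004157/(2·0.8087) = 0.003256 hr

Final: 0.003256 hr


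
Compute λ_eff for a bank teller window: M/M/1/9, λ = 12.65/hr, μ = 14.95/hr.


ρ = 0.8462; P_K = (1−ρ)ρ^9/(1−ρ^10) = 0.042136
λ_eff = λ(1 − P_K) = 12.65·(1 − 0.042136) = 12.65·0.957864 = 12.1170 /hr

Final: 12.1170 /hr


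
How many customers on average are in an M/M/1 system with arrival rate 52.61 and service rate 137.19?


ρ = λ/μ = 52.61/137.19 = 0.3835
L = ρ/(1−ρ) = 0.3835/(1 − 0.3835) = 0.3835/0.6165 = 0.6220

Final: 0.6220


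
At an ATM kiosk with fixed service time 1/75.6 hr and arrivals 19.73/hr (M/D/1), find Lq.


ρ = 19.73/75.6 = 0.2610
M/D/1: Lq = ρ²/(2(1−ρ)) = 0.06811/(2·0.7390) = 0.04608

Final: 0.04608


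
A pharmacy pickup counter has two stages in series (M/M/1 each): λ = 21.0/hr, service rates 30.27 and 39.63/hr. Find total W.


Each node sees arrival rate λ = 21.0/hr (tandem ⇒ throughput preserved).
W₁ = 1/(μ₁−λ) = 1/(30.27−21.0) = 0.10787 hr
W₂ = 1/(μ₂−λ) = 1/(39.63−21.0) = 0.05368 hr
W_total = W₁ + W₂ = 0.10787 + 0.05368 = 0.16155 hr

Final: 0.16155 hr


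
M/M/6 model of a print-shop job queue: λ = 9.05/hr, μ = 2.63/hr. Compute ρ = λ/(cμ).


ρ = λ/(cμ) = 9.05/(6·2.63) = 9.05/15.78 = 0.5735

Final: 0.5735


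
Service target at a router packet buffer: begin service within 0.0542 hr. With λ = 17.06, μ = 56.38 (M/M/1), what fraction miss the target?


ρ = 17.06/56.38 = 0.3026
P(Wq > t) = ρ·e^{−(μ−λ)t} = 0.3026·e^{−2.1311}
= 0.3026·0.118701 = 0.035918

Final: 0.035918


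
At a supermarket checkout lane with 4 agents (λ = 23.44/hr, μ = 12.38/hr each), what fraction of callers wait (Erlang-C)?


a = λ/μ = 1.8934; ρ = a/4 = 0.4733
P₀ = 0.146331 (from M/M/c formula)
C(c,a) = [a^c/(c!(1−ρ))]·P₀ = [12.85132/(24·0.5267)]·0.146331
= 1.01674·0.146331 = 0.148781

Final: 0.148781


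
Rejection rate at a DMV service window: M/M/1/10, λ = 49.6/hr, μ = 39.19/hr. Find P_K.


ρ = λ/μ = 49.6/39.19 = 1.2656
P_K = (1−ρ)ρ^K/(1−ρ^(K+1)) = (-0.2656·10.545426)/(1 − 13.346597)
= -2.801171/-12.346597 = 0.226878

Final: 0.226878


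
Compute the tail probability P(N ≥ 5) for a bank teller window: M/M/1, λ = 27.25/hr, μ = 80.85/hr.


ρ = 27.25/80.85 = 0.3370
P(N ≥ n) = ρ^n = 0.3370^5 = 0.004349

Final: 0.004349


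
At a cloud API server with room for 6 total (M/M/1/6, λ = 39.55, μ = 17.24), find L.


ρ = 39.55/17.24 = 2.2941
L = ρ[1 − (K+1)ρ^K + Kρ^(K+1)] / [(1−ρ)(1−ρ^(K+1))]
Numerator: 2.2941·(1 − 7·145.765705 + 6·334.398703) = 2264.334498
Denominator: (-1.2941)·(-333.398703) = 431.445769
L = 2264.334498/431.445769 = 5.2482

Final: 5.2482


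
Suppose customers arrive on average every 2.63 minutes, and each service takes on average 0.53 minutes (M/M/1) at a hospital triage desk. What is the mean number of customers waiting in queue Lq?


λ = 60/2.63 = 22.8137 /hr
μ = 60/0.53 = 113.2075 /hr
ρ = λ/μ = 22.8137/113.2075 = 0.2015
Lq = ρ²/(1−ρ) = 0.04061/0.7985 = 0.05086

Final: 0.05086


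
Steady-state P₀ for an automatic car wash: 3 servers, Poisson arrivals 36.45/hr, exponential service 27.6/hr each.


a = λ/μ = 36.45/27.6 = 1.3207; ρ = a/c = 0.4402
Σ_{k=0}^{2} a^k/k! (terms k=0..2) = 1.00000 + 1.32065 + 0.87206 = 3.19271
Tail: a^3/(3!(1−ρ)) = 2.30338/(6·0.5598) = 0.68580
P₀ = 1/(3.19271 + 0.68580) = 1/3.87851 = 0.257831

Final: 0.257831


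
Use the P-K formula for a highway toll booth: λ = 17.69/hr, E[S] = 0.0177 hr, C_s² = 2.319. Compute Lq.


ρ = λ·E[S] = 17.69·0.0177 = 0.3131
Lq = ρ²(1+C_s²)/(2(1−ρ)) = 0.09804·(1+2.319)/(2·0.6869)
= 0.09804·3.3190/1.3738 = 0.23686

Final: 0.23686


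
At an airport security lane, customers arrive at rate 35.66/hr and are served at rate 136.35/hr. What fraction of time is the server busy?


ρ = λ/μ = 35.66/136.35 = 0.2615

Final: 0.2615


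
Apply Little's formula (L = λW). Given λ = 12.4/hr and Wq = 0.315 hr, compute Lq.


Lq = λWq = 12.4·0.315 = 3.9060

Final: 3.9060


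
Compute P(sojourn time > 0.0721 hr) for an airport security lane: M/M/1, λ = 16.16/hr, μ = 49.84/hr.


W ~ Exponential(μ−λ) for M/M/1.
μ − λ = 49.84 − 16.16 = 33.6800
P(W > t) = e^{−(μ−λ)t} = e^{−2.4283} = 0.088184

Final: 0.088184


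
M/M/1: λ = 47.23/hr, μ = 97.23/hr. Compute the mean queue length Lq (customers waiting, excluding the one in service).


ρ = 47.23/97.23 = 0.4858
Lq = ρ²/(1−ρ) = 0.2360/0.5142 = 0.4588

Final: 0.4588


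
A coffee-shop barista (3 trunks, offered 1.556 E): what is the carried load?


B(3,1.556) = 0.142881 (Erlang-B)
Carried load = a(1 − B) = 1.556·(1 − 0.142881) = 1.556·0.857119 = 1.3337 E

Final: 1.3337 Erlangs


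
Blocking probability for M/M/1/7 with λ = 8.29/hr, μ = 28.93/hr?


ρ = λ/μ = 8.29/28.93 = 0.2866
P_K = (1−ρ)ρ^K/(1−ρ^(K+1)) = (0.7134·0.0001587)/(1 − 0.00004546)
= 0.0001132/0.999955 = 0.0001132

Final: 0.0001132


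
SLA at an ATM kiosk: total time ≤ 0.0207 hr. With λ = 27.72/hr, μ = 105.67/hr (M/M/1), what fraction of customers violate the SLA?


W ~ Exponential(μ−λ) for M/M/1.
μ − λ = 105.67 − 27.72 = 77.9500
P(W > t) = e^{−(μ−λ)t} = e^{−1.6136} = 0.199176

Final: 0.199176


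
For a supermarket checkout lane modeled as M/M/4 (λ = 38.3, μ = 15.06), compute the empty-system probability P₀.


a = λ/μ = 38.3/15.06 = 2.5432; ρ = a/c = 0.6358
Σ_{k=0}^{3} a^k/k! (terms k=0..3) = 1.00000 + 2.54316 + 3.23383 + 2.74139 = 9.51838
Tail: a^4/(4!(1−ρ)) = 41.83071/(24·0.3642) = 4.78555
P₀ = 1/(9.51838 + 4.78555) = 1/14.30393 = 0.069911

Final: 0.069911


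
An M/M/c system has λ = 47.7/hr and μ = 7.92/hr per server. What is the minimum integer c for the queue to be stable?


Stability requires cμ > λ ⇔ c > λ/μ.
λ/μ = 47.7/7.92 = 6.0227
Minimum integer c = ⌊6.0227⌋ + 1 = 7
Check: 7·7.92 = 55.44 > 47.7, while 6·7.92 = 47.52 ≤ 47.7

Final: 7 servers


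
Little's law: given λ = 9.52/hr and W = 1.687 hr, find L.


L = λW = 9.52·1.687 = 16.0602

Final: 16.0602


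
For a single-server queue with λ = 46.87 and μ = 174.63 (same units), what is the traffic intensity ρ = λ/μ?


ρ = λ/μ = 46.87/174.63 = 0.2684

Final: 0.2684


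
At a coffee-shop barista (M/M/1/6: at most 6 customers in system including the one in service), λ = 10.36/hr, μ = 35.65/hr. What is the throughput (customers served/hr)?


ρ = 0.2906; P_K = (1−ρ)ρ^6/(1−ρ^7) = 0.0004273
λ_eff = λ(1 − P_K) = 10.36·(1 − 0.0004273) = 10.36·0.999573 = 10.3556 /hr

Final: 10.3556 /hr


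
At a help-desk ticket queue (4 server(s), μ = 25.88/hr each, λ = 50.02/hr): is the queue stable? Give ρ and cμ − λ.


Total capacity cμ = 4·25.88 = 103.52/hr
ρ = λ/(cμ) = 50.02/103.52 = 0.4832
Stable ⇔ ρ < 1: YES
Spare capacity = cμ − λ = 103.52 − 50.02 = 53.50/hr

Final: ρ = 0.4832; stable; margin = 53.50/hr


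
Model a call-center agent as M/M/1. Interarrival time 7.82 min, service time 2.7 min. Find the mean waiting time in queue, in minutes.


λ = 60/7.82 = 7.6726 /hr
μ = 60/2.7 = 22.2222 /hr
ρ = λ/μ = 7.6726/22.2222 = 0.3453
Wq = ρ/(μ−λ) = 0.3453/(22.2222−7.6726) = 0.02373 hr
In minutes: 0.02373·60 = 1.424 min

Final: 1.424 min


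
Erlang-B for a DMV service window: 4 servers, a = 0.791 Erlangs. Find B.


B(c,a) = (a^c/c!) / Σ_{k=0}^{c} a^k/k!
a^4/4! = 0.016312
Σ terms (k=0..4): 1.00000 + 0.79100 + 0.31284 + 0.08249 + 0.01631 = 2.202638
B = 0.016312/2.202638 = 0.007405

Final: 0.007405


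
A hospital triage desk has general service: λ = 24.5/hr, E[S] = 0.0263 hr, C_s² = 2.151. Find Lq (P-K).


ρ = λ·E[S] = 24.5·0.0263 = 0.6443
Lq = ρ²(1+C_s²)/(2(1−ρ)) = 0.4152·(1+2.151)/(2·0.3557)
= 0.4152·3.1510/0.7113 = 1.83924

Final: 1.83924


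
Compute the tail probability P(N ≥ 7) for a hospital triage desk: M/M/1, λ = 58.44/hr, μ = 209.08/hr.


ρ = 58.44/209.08 = 0.2795
P(N ≥ n) = ρ^n = 0.2795^7 = 0.0001333

Final: 0.0001333


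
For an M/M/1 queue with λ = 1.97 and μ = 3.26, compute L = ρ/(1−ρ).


ρ = λ/μ = 1.97/3.26 = 0.6043
L = ρ/(1−ρ) = 0.6043/(1 − 0.6043) = 0.6043/0.3957 = 1.5271

Final: 1.5271


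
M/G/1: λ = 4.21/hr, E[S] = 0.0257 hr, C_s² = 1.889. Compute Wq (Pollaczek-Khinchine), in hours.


ρ = λ·E[S] = 4.21·0.0257 = 0.1082
E[S²] = E[S]²(1+C_s²) = 0.0257²·(1+1.889) = 0.001908
Wq = λ·E[S²]/(2(1−ρ)) = 4.21·0.001908/(2·0.8918) = 0.004504 hr

Final: 0.004504 hr


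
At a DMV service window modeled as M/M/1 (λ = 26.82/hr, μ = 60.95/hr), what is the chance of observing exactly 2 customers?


ρ = 26.82/60.95 = 0.4400
P_n = (1−ρ)·ρ^n = (1 − 0.4400)·0.4400^2 = 0.5600·0.193629 = 0.108426

Final: 0.108426


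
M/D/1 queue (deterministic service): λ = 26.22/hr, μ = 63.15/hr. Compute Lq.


ρ = 26.22/63.15 = 0.4152
M/D/1: Lq = ρ²/(2(1−ρ)) = 0.1724/(2·0.5848) = 0.14739

Final: 0.14739


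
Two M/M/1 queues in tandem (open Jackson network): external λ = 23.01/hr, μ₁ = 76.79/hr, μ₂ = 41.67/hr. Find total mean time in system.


Each node sees arrival rate λ = 23.01/hr (tandem ⇒ throughput preserved).
W₁ = 1/(μ₁−λ) = 1/(76.79−23.01) = 0.01859 hr
W₂ = 1/(μ₂−λ) = 1/(41.67−23.01) = 0.05359 hr
W_total = W₁ + W₂ = 0.01859 + 0.05359 = 0.07218 hr

Final: 0.07218 hr


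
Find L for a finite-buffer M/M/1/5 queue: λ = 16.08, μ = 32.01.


ρ = 16.08/32.01 = 0.5023
L = ρ[1 − (K+1)ρ^K + Kρ^(K+1)] / [(1−ρ)(1−ρ^(K+1))]
Numerator: 0.5023·(1 − 6·0.031989 + 5·0.016069) = 0.446288
Denominator: (0.4977)·(0.983931) = 0.489660
L = 0.446288/0.489660 = 0.9114

Final: 0.9114


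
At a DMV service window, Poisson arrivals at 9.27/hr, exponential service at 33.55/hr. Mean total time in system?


W = 1/(μ−λ) = 1/(33.55 − 9.27) = 1/24.28 = 0.04119 hr

Final: 0.04119 hr


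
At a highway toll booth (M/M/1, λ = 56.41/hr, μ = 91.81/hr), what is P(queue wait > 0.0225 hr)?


ρ = 56.41/91.81 = 0.6144
P(Wq > t) = ρ·e^{−(μ−λ)t} = 0.6144·e^{−0.7965}
= 0.6144·0.450904 = 0.277045

Final: 0.277045


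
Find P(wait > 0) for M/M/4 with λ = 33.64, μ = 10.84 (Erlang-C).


a = λ/μ = 3.1033; ρ = a/4 = 0.7758
P₀ = 0.032114 (from M/M/c formula)
C(c,a) = [a^c/(c!(1−ρ))]·P₀ = [92.74848/(24·0.2242)]·0.032114
= 17.23926·0.032114 = 0.553622

Final: 0.553622


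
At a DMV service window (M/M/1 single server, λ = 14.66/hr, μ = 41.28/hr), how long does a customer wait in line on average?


ρ = 14.66/41.28 = 0.3551
Wq = ρ/(μ−λ) = 0.3551/(41.28 − 14.66) = 0.3551/26.62 = 0.01334 hr

Final: 0.01334 hr


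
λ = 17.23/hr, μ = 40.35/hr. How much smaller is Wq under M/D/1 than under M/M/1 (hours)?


ρ = 17.23/40.35 = 0.4270
Wq(M/M/1) = ρ/(μ−λ) = 0.4270/23.12 = 0.01847 hr
Wq(M/D/1) = ρ/(2(μ−λ)) = 0.009235 hr
Savings = 0.01847 − 0.009235 = 0.009235 hr

Final: 0.009235 hr


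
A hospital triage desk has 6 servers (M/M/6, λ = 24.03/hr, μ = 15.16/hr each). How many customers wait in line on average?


a = λ/μ = 1.5851; ρ = a/6 = 0.2642
P₀ = 0.204856
Lq = P₀·a^c·ρ / (c!·(1−ρ)²) = 0.204856·15.86089·0.2642/(720·0.54143)
= 0.002202

Final: 0.002202


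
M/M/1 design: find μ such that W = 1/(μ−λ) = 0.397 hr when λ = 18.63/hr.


W = 1/(μ−λ) ⇒ μ − λ = 1/W = 1/0.397 = 2.5189
μ = λ + 1/W = 18.63 + 2.5189 = 21.1489 per hr

Final: 21.1489 /hr


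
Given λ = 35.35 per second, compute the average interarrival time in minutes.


Mean interarrival time = 1/λ = 1/35.35 second = 0.02829 second
In minutes: 0.02829 × 0.0166667 = 0.0004715 min

Final: 0.0004715 min


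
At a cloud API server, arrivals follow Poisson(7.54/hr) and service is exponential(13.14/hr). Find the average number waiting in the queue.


ρ = 7.54/13.14 = 0.5738
Lq = ρ²/(1−ρ) = 0.3293/0.4262 = 0.7726

Final: 0.7726


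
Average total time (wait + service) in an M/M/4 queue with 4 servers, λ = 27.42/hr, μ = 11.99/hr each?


a = 2.2869; ρ = 0.5717; P₀ = 0.094730
Lq = P₀·a^c·ρ/(c!(1−ρ)²) = 0.33652
Wq = Lq/λ = 0.33652/27.42 = 0.01227 hr
W = Wq + 1/μ = 0.01227 + 0.08340 = 0.09568 hr

Final: 0.09568 hr


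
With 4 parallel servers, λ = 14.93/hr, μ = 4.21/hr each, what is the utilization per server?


ρ = λ/(cμ) = 14.93/(4·4.21) = 14.93/16.84 = 0.8866

Final: 0.8866


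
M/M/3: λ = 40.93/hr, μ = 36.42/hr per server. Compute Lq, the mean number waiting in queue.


a = λ/μ = 1.1238; ρ = a/3 = 0.3746
P₀ = 0.319121
Lq = P₀·a^c·ρ / (c!·(1−ρ)²) = 0.319121·1.41940·0.3746/(6·0.39111)
= 0.07231

Final: 0.07231


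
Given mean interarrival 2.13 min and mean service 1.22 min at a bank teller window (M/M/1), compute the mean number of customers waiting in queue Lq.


λ = 60/2.13 = 28.1690 /hr
μ = 60/1.22 = 49.1803 /hr
ρ = λ/μ = 28.1690/49.1803 = 0.5728
Lq = ρ²/(1−ρ) = 0.3281/0.4272 = 0.7679

Final: 0.7679


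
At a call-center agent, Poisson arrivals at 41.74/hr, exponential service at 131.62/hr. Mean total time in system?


W = 1/(μ−λ) = 1/(131.62 − 41.74) = 1/89.88 = 0.01113 hr

Final: 0.01113 hr


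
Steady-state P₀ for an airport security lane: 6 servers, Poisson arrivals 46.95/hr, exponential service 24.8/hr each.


a = λ/μ = 46.95/24.8 = 1.8931; ρ = a/c = 0.3155
Σ_{k=0}^{5} a^k/k! (terms k=0..5) = 1.00000 + 1.89315 + 1.79200 + 1.13084 + 0.53521 + 0.20265 = 6.55384
Tail: a^6/(6!(1−ρ)) = 46.03663/(720·0.6845) = 0.09341
P₀ = 1/(6.55384 + 0.09341) = 1/6.64725 = 0.150438

Final: 0.150438


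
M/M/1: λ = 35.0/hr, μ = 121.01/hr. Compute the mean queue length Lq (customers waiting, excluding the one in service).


ρ = 35.0/121.01 = 0.2892
Lq = ρ²/(1−ρ) = 0.08366/0.7108 = 0.1177

Final: 0.1177


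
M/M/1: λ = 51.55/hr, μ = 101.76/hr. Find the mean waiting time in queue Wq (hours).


ρ = 51.55/101.76 = 0.5066
Wq = ρ/(μ−λ) = 0.5066/(101.76 − 51.55) = 0.5066/50.21 = 0.01009 hr

Final: 0.01009 hr


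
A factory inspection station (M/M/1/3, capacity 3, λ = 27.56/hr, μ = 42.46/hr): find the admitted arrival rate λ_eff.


ρ = 0.6491; P_K = (1−ρ)ρ^3/(1−ρ^4) = 0.116672
λ_eff = λ(1 − P_K) = 27.56·(1 − 0.116672) = 27.56·0.883328 = 24.3445 /hr

Final: 24.3445 /hr


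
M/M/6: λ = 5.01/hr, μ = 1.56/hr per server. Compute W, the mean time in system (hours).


a = 3.2115; ρ = 0.5353; P₀ = 0.039297
Lq = P₀·a^c·ρ/(c!(1−ρ)²) = 0.14840
Wq = Lq/λ = 0.14840/5.01 = 0.02962 hr
W = Wq + 1/μ = 0.02962 + 0.64103 = 0.67065 hr

Final: 0.67065 hr


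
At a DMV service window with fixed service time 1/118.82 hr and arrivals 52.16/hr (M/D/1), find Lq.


ρ = 52.16/118.82 = 0.4390
M/D/1: Lq = ρ²/(2(1−ρ)) = 0.1927/(2·0.5610) = 0.17175

Final: 0.17175


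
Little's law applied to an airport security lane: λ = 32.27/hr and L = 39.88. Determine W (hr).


W = L/λ = 39.88/32.27 = 1.2358 hr

Final: 1.2358 hr


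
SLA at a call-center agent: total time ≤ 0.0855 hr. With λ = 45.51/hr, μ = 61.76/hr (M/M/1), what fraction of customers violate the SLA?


W ~ Exponential(μ−λ) for M/M/1.
μ − λ = 61.76 − 45.51 = 16.2500
P(W > t) = e^{−(μ−λ)t} = e^{−1.3894} = 0.249231

Final: 0.249231


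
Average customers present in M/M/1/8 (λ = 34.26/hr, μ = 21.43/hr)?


ρ = 34.26/21.43 = 1.5987
L = ρ[1 − (K+1)ρ^K + Kρ^(K+1)] / [(1−ρ)(1−ρ^(K+1))]
Numerator: 1.5987·(1 − 9·42.669888 + 8·68.216069) = 260.106717
Denominator: (-0.5987)·(-67.216069) = 40.241818
L = 260.106717/40.241818 = 6.4636

Final: 6.4636


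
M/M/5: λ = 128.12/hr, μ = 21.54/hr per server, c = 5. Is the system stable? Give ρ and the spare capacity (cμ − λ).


Total capacity cμ = 5·21.54 = 107.70/hr
ρ = λ/(cμ) = 128.12/107.70 = 1.1896
Stable ⇔ ρ < 1: NO
Spare capacity = cμ − λ = 107.70 − 128.12 = -20.42/hr

Final: ρ = 1.1896; unstable; margin = -20.42/hr


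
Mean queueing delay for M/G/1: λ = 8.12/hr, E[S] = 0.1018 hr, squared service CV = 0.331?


ρ = λ·E[S] = 8.12·0.1018 = 0.8266
E[S²] = E[S]²(1+C_s²) = 0.1018²·(1+0.331) = 0.013793
Wq = λ·E[S²]/(2(1−ρ)) = 8.12·0.013793/(2·0.1734) = 0.32299 hr

Final: 0.32299 hr


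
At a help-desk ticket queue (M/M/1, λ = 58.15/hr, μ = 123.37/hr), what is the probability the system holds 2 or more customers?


ρ = 58.15/123.37 = 0.4713
P(N ≥ n) = ρ^n = 0.4713^2 = 0.222167

Final: 0.222167


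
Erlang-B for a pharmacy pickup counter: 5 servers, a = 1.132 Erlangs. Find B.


B(c,a) = (a^c/c!) / Σ_{k=0}^{c} a^k/k!
a^5/5! = 0.015490
Σ terms (k=0..5): 1.00000 + 1.13200 + 0.64071 + 0.24176 + 0.06842 + 0.01549 = 3.098383
B = 0.015490/3.098383 = 0.004999

Final: 0.004999


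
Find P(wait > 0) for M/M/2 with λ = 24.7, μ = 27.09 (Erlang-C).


a = λ/μ = 0.9118; ρ = a/2 = 0.4559
P₀ = 0.373732 (from M/M/c formula)
C(c,a) = [a^c/(c!(1−ρ))]·P₀ = [0.83133/(2·0.5441)]·0.373732
= 0.76394·0.373732 = 0.285508

Final: 0.285508


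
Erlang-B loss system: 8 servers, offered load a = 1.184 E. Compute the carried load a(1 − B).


B(8,1.184) = 0.00002932 (Erlang-B)
Carried load = a(1 − B) = 1.184·(1 − 0.00002932) = 1.184·0.999971 = 1.1840 E

Final: 1.1840 Erlangs


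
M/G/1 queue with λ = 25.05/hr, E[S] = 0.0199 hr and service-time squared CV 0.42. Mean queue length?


ρ = λ·E[S] = 25.05·0.0199 = 0.4985
Lq = ρ²(1+C_s²)/(2(1−ρ)) = 0.2485·(1+0.42)/(2·0.5015)
= 0.2485·1.4200/1.0030 = 0.35181

Final: 0.35181


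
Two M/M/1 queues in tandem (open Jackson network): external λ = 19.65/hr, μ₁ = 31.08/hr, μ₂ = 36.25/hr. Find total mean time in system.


Each node sees arrival rate λ = 19.65/hr (tandem ⇒ throughput preserved).
W₁ = 1/(μ₁−λ) = 1/(31.08−19.65) = 0.08749 hr
W₂ = 1/(μ₂−λ) = 1/(36.25−19.65) = 0.06024 hr
W_total = W₁ + W₂ = 0.08749 + 0.06024 = 0.14773 hr

Final: 0.14773 hr


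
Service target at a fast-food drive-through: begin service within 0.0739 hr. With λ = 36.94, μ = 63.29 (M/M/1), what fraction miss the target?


ρ = 36.94/63.29 = 0.5837
P(Wq > t) = ρ·e^{−(μ−λ)t} = 0.5837·e^{−1.9473}
= 0.5837·0.142664 = 0.083267

Final: 0.083267


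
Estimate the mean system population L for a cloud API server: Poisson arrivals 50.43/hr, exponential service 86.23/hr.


ρ = λ/μ = 50.43/86.23 = 0.5848
L = ρ/(1−ρ) = 0.5848/(1 − 0.5848) = 0.5848/0.4152 = 1.4087

Final: 1.4087


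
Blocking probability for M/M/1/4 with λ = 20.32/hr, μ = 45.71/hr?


ρ = λ/μ = 20.32/45.71 = 0.4445
P_K = (1−ρ)ρ^K/(1−ρ^(K+1)) = (0.5555·0.039053)/(1 − 0.017361)
= 0.021692/0.982639 = 0.022075

Final: 0.022075


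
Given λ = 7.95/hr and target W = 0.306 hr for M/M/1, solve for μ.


W = 1/(μ−λ) ⇒ μ − λ = 1/W = 1/0.306 = 3.2680
μ = λ + 1/W = 7.95 + 3.2680 = 11.2180 per hr

Final: 11.2180 /hr


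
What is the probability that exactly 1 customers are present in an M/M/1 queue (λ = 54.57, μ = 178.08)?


ρ = 54.57/178.08 = 0.3064
P_n = (1−ρ)·ρ^n = (1 − 0.3064)·0.3064^1 = 0.6936·0.306435 = 0.212533

Final: 0.212533


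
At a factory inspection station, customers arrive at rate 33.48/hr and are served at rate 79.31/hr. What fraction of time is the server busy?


ρ = λ/μ = 33.48/79.31 = 0.4221

Final: 0.4221


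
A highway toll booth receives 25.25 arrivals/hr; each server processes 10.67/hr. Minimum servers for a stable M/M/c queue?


Stability requires cμ > λ ⇔ c > λ/μ.
λ/μ = 25.25/10.67 = 2.3664
Minimum integer c = ⌊2.3664⌋ + 1 = 3
Check: 3·10.67 = 32.01 > 25.25, while 2·10.67 = 21.34 ≤ 25.25

Final: 3 servers


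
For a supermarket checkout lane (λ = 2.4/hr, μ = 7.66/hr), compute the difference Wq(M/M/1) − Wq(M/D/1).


ρ = 2.4/7.66 = 0.3133
Wq(M/M/1) = ρ/(μ−λ) = 0.3133/5.26 = 0.05957 hr
Wq(M/D/1) = ρ/(2(μ−λ)) = 0.02978 hr
Savings = 0.05957 − 0.02978 = 0.02978 hr

Final: 0.02978 hr


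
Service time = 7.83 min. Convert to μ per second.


μ = 1/(service time) in consistent units.
1 second = 0.0166667 min, so μ = 0.0166667/7.83 = 0.002129 per second

Final: 0.002129 /sec


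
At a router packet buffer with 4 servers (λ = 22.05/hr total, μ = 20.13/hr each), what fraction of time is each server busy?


ρ = λ/(cμ) = 22.05/(4·20.13) = 22.05/80.52 = 0.2738

Final: 0.2738


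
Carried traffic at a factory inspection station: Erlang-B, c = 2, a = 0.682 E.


B(2,0.682) = 0.121470 (Erlang-B)
Carried load = a(1 − B) = 0.682·(1 − 0.121470) = 0.682·0.878530 = 0.5992 E

Final: 0.5992 Erlangs


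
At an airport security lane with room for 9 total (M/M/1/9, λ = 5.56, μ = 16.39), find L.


ρ = 5.56/16.39 = 0.3392
L = ρ[1 − (K+1)ρ^K + Kρ^(K+1)] / [(1−ρ)(1−ρ^(K+1))]
Numerator: 0.3392·(1 − 10·0.00005949 + 9·0.00002018) = 0.339091
Denominator: (0.6608)·(0.999980) = 0.660755
L = 0.339091/0.660755 = 0.5132

Final: 0.5132


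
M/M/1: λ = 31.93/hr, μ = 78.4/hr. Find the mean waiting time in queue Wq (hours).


ρ = 31.93/78.4 = 0.4073
Wq = ρ/(μ−λ) = 0.4073/(78.4 − 31.93) = 0.4073/46.47 = 0.008764 hr

Final: 0.008764 hr


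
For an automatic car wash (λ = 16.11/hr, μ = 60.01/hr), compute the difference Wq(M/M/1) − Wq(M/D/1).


ρ = 16.11/60.01 = 0.2685
Wq(M/M/1) = ρ/(μ−λ) = 0.2685/43.90 = 0.006115 hr
Wq(M/D/1) = ρ/(2(μ−λ)) = 0.003058 hr
Savings = 0.006115 − 0.003058 = 0.003058 hr

Final: 0.003058 hr
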